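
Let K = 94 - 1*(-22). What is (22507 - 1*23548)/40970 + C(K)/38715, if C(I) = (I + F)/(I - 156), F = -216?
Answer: -4019989/158615355 ≈ -0.025344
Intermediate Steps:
K = 116 (K = 94 + 22 = 116)
C(I) = (-216 + I)/(-156 + I) (C(I) = (I - 216)/(I - 156) = (-216 + I)/(-156 + I))
(22507 - 1*23548)/40970 + C(K)/38715 = (22507 - 1*23548)/40970 + ((-216 + 116)/(-156 + 116))/38715 = (22507 - 23548)*(1/40970) + (-100/(-40))*(1/38715) = -1041*1/40970 - 1/40*(-100)*(1/38715) = -1041/40970 + (5/2)*(1/38715) = -1041/40970 + 1/15486 = -4019989/158615355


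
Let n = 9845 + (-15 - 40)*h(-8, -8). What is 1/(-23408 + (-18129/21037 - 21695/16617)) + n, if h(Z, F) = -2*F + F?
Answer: 76966146518606871/8183535020540 ≈ 9405.0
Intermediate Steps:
h(Z, F) = -F
n = 9405 (n = 9845 + (-15 - 40)*(-1*(-8)) = 9845 - 55*8 = 9845 - 440 = 9405)
1/(-23408 + (-18129/21037 - 21695/16617)) + n = 1/(-23408 + (-18129/21037 - 21695/16617)) + 9405 = 1/(-23408 - 757647308/349571829) + 9405 = 1/(-8183535020540/349571829) + 9405 = -349571829/8183535020540 + 9405 = 76966146518606871/8183535020540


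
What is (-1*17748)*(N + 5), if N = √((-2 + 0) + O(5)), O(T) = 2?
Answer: -88740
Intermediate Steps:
N = 0 (N = √((-2 + 0) + 2) = √(-2 + 2) = √0 = 0)
(-1*17748)*(N + 5) = (-1*17748)*(0 + 5) = -17748*5 = -88740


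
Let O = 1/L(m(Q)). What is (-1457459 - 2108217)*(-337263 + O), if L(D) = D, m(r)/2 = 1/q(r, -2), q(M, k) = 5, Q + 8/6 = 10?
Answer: 1202561670598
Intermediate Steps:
Q = 26/3 (Q = -4/3 + 10 = 26/3 ≈ 8.6667)
m(r) = ⅖ (m(r) = 2/5 = 2*(⅕) = ⅖)
O = 5/2 (O = 1/(⅖) = 5/2 ≈ 2.5000)
(-1457459 - 2108217)*(-337263 + O) = (-1457459 - 2108217)*(-337263 + 5/2) = -3565676*(-674521/2) = 1202561670598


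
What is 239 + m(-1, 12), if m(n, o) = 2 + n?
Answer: 240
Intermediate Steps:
239 + m(-1, 12) = 239 + (2 - 1) = 239 + 1 = 240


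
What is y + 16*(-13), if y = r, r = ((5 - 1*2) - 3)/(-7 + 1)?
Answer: -208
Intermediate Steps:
r = 0 (r = ((5 - 2) - 3)/(-6) = (3 - 3)*(-⅙) = 0*(-⅙) = 0)
y = 0
y + 16*(-13) = 0 + 16*(-13) = 0 - 208 = -208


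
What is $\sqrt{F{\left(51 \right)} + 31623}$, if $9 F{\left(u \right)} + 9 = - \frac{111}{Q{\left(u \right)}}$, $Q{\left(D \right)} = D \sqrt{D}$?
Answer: $\frac{\sqrt{740239398 - 111 \sqrt{51}}}{153} \approx 177.83$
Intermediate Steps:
$Q{\left(D \right)} = D^{\frac{3}{2}}$
$F{\left(u \right)} = -1 - \frac{37}{3 u^{\frac{3}{2}}}$ ($F{\left(u \right)} = -1 + \frac{\left(-111\right) \frac{1}{u^{\frac{3}{2}}}}{9} = -1 - \frac{37}{3 u^{\frac{3}{2}}}$)
$\sqrt{F{\left(51 \right)} + 31623} = \sqrt{\left(-1 - \frac{37}{3 \cdot 51 \sqrt{51}}\right) + 31623} = \sqrt{\left(-1 - \frac{37 \frac{\sqrt{51}}{2601}}{3}\right) + 31623} = \sqrt{\left(-1 - \frac{37 \sqrt{51}}{7803}\right) + 31623} = \sqrt{31622 - \frac{37 \sqrt{51}}{7803}}$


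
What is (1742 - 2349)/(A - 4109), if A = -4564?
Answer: 607/8673 ≈ 0.069987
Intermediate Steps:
(1742 - 2349)/(A - 4109) = (1742 - 2349)/(-4564 - 4109) = -607/(-8673) = -607*(-1/8673) = 607/8673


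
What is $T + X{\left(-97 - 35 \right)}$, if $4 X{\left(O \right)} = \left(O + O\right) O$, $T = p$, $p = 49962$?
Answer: $58674$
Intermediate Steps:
$T = 49962$
$X{\left(O \right)} = \frac{O^{2}}{2}$ ($X{\left(O \right)} = \frac{\left(O + O\right) O}{4} = \frac{2 O O}{4} = \frac{2 O^{2}}{4} = \frac{O^{2}}{2}$)
$T + X{\left(-97 - 35 \right)} = 49962 + \frac{\left(-97 - 35\right)^{2}}{2} = 49962 + \frac{\left(-132\right)^{2}}{2} = 49962 + \frac{1}{2} \cdot 17424 = 49962 + 8712 = 58674$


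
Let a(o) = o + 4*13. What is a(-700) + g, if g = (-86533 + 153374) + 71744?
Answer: 137937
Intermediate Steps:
g = 138585 (g = 66841 + 71744 = 138585)
a(o) = 52 + o (a(o) = o + 52 = 52 + o)
a(-700) + g = (52 - 700) + 138585 = -648 + 138585 = 137937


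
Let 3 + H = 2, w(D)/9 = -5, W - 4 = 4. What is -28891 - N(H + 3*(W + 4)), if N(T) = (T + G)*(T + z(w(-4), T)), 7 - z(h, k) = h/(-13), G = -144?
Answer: -320974/13 ≈ -24690.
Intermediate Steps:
W = 8 (W = 4 + 4 = 8)
w(D) = -45 (w(D) = 9*(-5) = -45)
H = -1 (H = -3 + 2 = -1)
z(h, k) = 7 + h/13 (z(h, k) = 7 - h/(-13) = 7 - h*(-1)/13 = 7 - (-1)*h/13 = 7 + h/13)
N(T) = (-144 + T)*(46/13 + T) (N(T) = (T - 144)*(T + (7 + (1/13)*(-45))) = (-144 + T)*(T + (7 - 45/13)) = (-144 + T)*(T + 46/13) = (-144 + T)*(46/13 + T))
-28891 - N(H + 3*(W + 4)) = -28891 - (-6624/13 + (-1 + 3*(8 + 4))² - 1826*(-1 + 3*(8 + 4))/13) = -28891 - (-6624/13 + (-1 + 3*12)² - 1826*(-1 + 3*12)/13) = -28891 - (-6624/13 + (-1 + 36)² - 1826*(-1 + 36)/13) = -28891 - (-6624/13 + 35² - 1826/13*35) = -28891 - (-6624/13 + 1225 - 63910/13) = -28891 - 1*(-54609/13) = -28891 + 54609/13 = -320974/13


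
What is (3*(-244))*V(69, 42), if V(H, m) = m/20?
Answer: -7686/5 ≈ -1537.2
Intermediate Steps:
V(H, m) = m/20 (V(H, m) = m*(1/20) = m/20)
(3*(-244))*V(69, 42) = (3*(-244))*((1/20)*42) = -732*21/10 = -7686/5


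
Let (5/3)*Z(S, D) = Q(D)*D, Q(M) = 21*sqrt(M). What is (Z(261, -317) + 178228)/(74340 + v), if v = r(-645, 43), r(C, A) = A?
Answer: 178228/74383 - 19971*I*sqrt(317)/371915 ≈ 2.3961 - 0.95606*I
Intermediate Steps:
v = 43
Z(S, D) = 63*D**(3/2)/5 (Z(S, D) = 3*((21*sqrt(D))*D)/5 = 3*(21*D**(3/2))/5 = 63*D**(3/2)/5)
(Z(261, -317) + 178228)/(74340 + v) = (63*(-317)**(3/2)/5 + 178228)/(74340 + 43) = (63*(-317*I*sqrt(317))/5 + 178228)/74383 = (-19971*I*sqrt(317)/5 + 178228)*(1/74383) = (178228 - 19971*I*sqrt(317)/5)*(1/74383) = 178228/74383 - 19971*I*sqrt(317)/371915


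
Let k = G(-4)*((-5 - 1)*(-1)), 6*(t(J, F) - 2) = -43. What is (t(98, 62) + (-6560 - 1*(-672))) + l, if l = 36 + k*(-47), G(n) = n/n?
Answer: -36835/6 ≈ -6139.2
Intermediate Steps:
t(J, F) = -31/6 (t(J, F) = 2 + (⅙)*(-43) = 2 - 43/6 = -31/6)
G(n) = 1
k = 6 (k = 1*((-5 - 1)*(-1)) = 1*(-6*(-1)) = 1*6 = 6)
l = -246 (l = 36 + 6*(-47) = 36 - 282 = -246)
(t(98, 62) + (-6560 - 1*(-672))) + l = (-31/6 + (-6560 - 1*(-672))) - 246 = (-31/6 + (-6560 + 672)) - 246 = (-31/6 - 5888) - 246 = -35359/6 - 246 = -36835/6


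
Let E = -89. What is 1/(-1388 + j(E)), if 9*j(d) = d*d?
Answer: -9/4571 ≈ -0.0019689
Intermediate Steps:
j(d) = d**2/9 (j(d) = (d*d)/9 = d**2/9)
1/(-1388 + j(E)) = 1/(-1388 + (1/9)*(-89)**2) = 1/(-1388 + (1/9)*7921) = 1/(-1388 + 7921/9) = 1/(-4571/9) = -9/4571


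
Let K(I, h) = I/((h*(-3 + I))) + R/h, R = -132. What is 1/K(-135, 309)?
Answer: -4738/2009 ≈ -2.3584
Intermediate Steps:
K(I, h) = -132/h + I/(h*(-3 + I)) (K(I, h) = I/((h*(-3 + I))) - 132/h = I*(1/(h*(-3 + I))) - 132/h = I/(h*(-3 + I)) - 132/h = -132/h + I/(h*(-3 + I)))
1/K(-135, 309) = 1/((396 - 131*(-135))/(309*(-3 - 135))) = 1/((1/309)*(396 + 17685)/(-138)) = 1/((1/309)*(-1/138)*18081) = 1/(-2009/4738) = -4738/2009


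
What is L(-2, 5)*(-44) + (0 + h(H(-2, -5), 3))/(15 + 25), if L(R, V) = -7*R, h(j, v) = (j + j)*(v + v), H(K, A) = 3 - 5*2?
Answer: -6181/10 ≈ -618.10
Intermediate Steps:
H(K, A) = -7 (H(K, A) = 3 - 10 = -7)
h(j, v) = 4*j*v (h(j, v) = (2*j)*(2*v) = 4*j*v)
L(-2, 5)*(-44) + (0 + h(H(-2, -5), 3))/(15 + 25) = -7*(-2)*(-44) + (0 + 4*(-7)*3)/(15 + 25) = 14*(-44) + (0 - 84)/40 = -616 - 84*1/40 = -616 - 21/10 = -6181/10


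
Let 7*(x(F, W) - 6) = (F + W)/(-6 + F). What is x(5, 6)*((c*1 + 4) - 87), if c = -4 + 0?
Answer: -2697/7 ≈ -385.29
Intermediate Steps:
x(F, W) = 6 + (F + W)/(7*(-6 + F)) (x(F, W) = 6 + ((F + W)/(-6 + F))/7 = 6 + (F + W)/(7*(-6 + F)))
c = -4
x(5, 6)*((c*1 + 4) - 87) = ((-252 + 6 + 43*5)/(7*(-6 + 5)))*((-4*1 + 4) - 87) = ((⅐)*(-252 + 6 + 215)/(-1))*((-4 + 4) - 87) = ((⅐)*(-1)*(-31))*(0 - 87) = (31/7)*(-87) = -2697/7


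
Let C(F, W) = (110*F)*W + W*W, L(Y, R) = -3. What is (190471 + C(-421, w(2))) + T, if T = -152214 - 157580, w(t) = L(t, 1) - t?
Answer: 112252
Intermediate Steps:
w(t) = -3 - t
C(F, W) = W² + 110*F*W (C(F, W) = 110*F*W + W² = W² + 110*F*W)
T = -309794
(190471 + C(-421, w(2))) + T = (190471 + (-3 - 1*2)*((-3 - 1*2) + 110*(-421))) - 309794 = (190471 + (-3 - 2)*((-3 - 2) - 46310)) - 309794 = (190471 - 5*(-5 - 46310)) - 309794 = (190471 - 5*(-46315)) - 309794 = (190471 + 231575) - 309794 = 422046 - 309794 = 112252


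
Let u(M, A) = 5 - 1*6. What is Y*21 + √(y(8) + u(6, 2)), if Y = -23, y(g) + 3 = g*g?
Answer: -483 + 2*√15 ≈ -475.25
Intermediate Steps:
y(g) = -3 + g² (y(g) = -3 + g*g = -3 + g²)
u(M, A) = -1 (u(M, A) = 5 - 6 = -1)
Y*21 + √(y(8) + u(6, 2)) = -23*21 + √((-3 + 8²) - 1) = -483 + √((-3 + 64) - 1) = -483 + √(61 - 1) = -483 + √60 = -483 + 2*√15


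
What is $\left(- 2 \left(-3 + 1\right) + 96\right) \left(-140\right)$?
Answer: $-14000$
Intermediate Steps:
$\left(- 2 \left(-3 + 1\right) + 96\right) \left(-140\right) = \left(\left(-2\right) \left(-2\right) + 96\right) \left(-140\right) = \left(4 + 96\right) \left(-140\right) = 100 \left(-140\right) = -14000$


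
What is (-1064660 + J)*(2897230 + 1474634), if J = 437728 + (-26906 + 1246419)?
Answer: 2590683540984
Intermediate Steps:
J = 1657241 (J = 437728 + 1219513 = 1657241)
(-1064660 + J)*(2897230 + 1474634) = (-1064660 + 1657241)*(2897230 + 1474634) = 592581*4371864 = 2590683540984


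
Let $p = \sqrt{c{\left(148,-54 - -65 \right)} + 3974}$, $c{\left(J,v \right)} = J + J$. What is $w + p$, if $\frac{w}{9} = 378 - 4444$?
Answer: $-36594 + \sqrt{4270} \approx -36529.0$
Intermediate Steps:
$c{\left(J,v \right)} = 2 J$
$p = \sqrt{4270}$ ($p = \sqrt{2 \cdot 148 + 3974} = \sqrt{296 + 3974} = \sqrt{4270} \approx 65.345$)
$w = -36594$ ($w = 9 \left(378 - 4444\right) = 9 \left(-4066\right) = -36594$)
$w + p = -36594 + \sqrt{4270}$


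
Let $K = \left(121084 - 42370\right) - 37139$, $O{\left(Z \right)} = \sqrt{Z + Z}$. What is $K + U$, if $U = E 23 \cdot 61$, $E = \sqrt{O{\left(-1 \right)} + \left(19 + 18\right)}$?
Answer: $41575 + 1403 \sqrt{37 + i \sqrt{2}} \approx 50111.0 + 163.07 i$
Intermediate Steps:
$O{\left(Z \right)} = \sqrt{2} \sqrt{Z}$ ($O{\left(Z \right)} = \sqrt{2 Z} = \sqrt{2} \sqrt{Z}$)
$E = \sqrt{37 + i \sqrt{2}}$ ($E = \sqrt{\sqrt{2} \sqrt{-1} + \left(19 + 18\right)} = \sqrt{\sqrt{2} i + 37} = \sqrt{i \sqrt{2} + 37} = \sqrt{37 + i \sqrt{2}} \approx 6.0839 + 0.1162 i$)
$K = 41575$ ($K = 78714 - 37139 = 41575$)
$U = 1403 \sqrt{37 + i \sqrt{2}}$ ($U = \sqrt{37 + i \sqrt{2}} \cdot 23 \cdot 61 = 23 \sqrt{37 + i \sqrt{2}} \cdot 61 = 1403 \sqrt{37 + i \sqrt{2}} \approx 8535.7 + 163.07 i$)
$K + U = 41575 + 1403 \sqrt{37 + i \sqrt{2}}$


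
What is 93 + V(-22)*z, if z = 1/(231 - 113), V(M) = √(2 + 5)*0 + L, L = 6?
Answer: 5490/59 ≈ 93.051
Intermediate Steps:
V(M) = 6 (V(M) = √(2 + 5)*0 + 6 = √7*0 + 6 = 0 + 6 = 6)
z = 1/118 ≈ 0.0084746
93 + V(-22)*z = 93 + 6*(1/118) = 93 + 3/59 = 5490/59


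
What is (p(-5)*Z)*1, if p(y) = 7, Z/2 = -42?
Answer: -588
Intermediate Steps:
Z = -84 (Z = 2*(-42) = -84)
(p(-5)*Z)*1 = (7*(-84))*1 = -588*1 = -588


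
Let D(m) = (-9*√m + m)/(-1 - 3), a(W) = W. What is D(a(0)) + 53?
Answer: 53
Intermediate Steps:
D(m) = -m/4 + 9*√m/4 (D(m) = (m - 9*√m)/(-4) = (m - 9*√m)*(-¼) = -m/4 + 9*√m/4)
D(a(0)) + 53 = (-¼*0 + 9*√0/4) + 53 = (0 + (9/4)*0) + 53 = (0 + 0) + 53 = 0 + 53 = 53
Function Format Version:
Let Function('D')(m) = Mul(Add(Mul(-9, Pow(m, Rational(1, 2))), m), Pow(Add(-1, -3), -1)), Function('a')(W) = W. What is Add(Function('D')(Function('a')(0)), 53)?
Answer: 53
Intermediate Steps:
Function('D')(m) = Add(Mul(Rational(-1, 4), m), Mul(Rational(9, 4), Pow(m, Rational(1, 2)))) (Function('D')(m) = Mul(Add(m, Mul(-9, Pow(m, Rational(1, 2)))), Pow(-4, -1)) = Mul(Add(m, Mul(-9, Pow(m, Rational(1, 2)))), Rational(-1, 4)) = Add(Mul(Rational(-1, 4), m), Mul(Rational(9, 4), Pow(m, Rational(1, 2)))))
Add(Function('D')(Function('a')(0)), 53) = Add(Add(Mul(Rational(-1, 4), 0), Mul(Rational(9, 4), Pow(0, Rational(1, 2)))), 53) = Add(Add(0, Mul(Rational(9, 4), 0)), 53) = Add(Add(0, 0), 53) = Add(0, 53) = 53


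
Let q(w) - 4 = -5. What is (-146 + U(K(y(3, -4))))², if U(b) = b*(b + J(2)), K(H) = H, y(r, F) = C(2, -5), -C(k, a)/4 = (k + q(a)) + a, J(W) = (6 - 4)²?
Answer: 30276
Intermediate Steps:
J(W) = 4 (J(W) = 2² = 4)
q(w) = -1 (q(w) = 4 - 5 = -1)
C(k, a) = 4 - 4*a - 4*k (C(k, a) = -4*((k - 1) + a) = -4*((-1 + k) + a) = -4*(-1 + a + k) = 4 - 4*a - 4*k)
y(r, F) = 16 (y(r, F) = 4 - 4*(-5) - 4*2 = 4 + 20 - 8 = 16)
U(b) = b*(4 + b) (U(b) = b*(b + 4) = b*(4 + b))
(-146 + U(K(y(3, -4))))² = (-146 + 16*(4 + 16))² = (-146 + 16*20)² = (-146 + 320)² = 174² = 30276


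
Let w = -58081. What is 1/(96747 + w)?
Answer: 1/38666 ≈ 2.5863e-5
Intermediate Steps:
1/(96747 + w) = 1/(96747 - 58081) = 1/38666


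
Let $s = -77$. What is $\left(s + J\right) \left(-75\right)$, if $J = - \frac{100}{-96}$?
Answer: $\frac{45575}{8} \approx 5696.9$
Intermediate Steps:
$J = \frac{25}{24}$ ($J = \left(-100\right) \left(- \frac{1}{96}\right) = \frac{25}{24} \approx 1.0417$)
$\left(s + J\right) \left(-75\right) = \left(-77 + \frac{25}{24}\right) \left(-75\right) = \left(- \frac{1823}{24}\right) \left(-75\right) = \frac{45575}{8}$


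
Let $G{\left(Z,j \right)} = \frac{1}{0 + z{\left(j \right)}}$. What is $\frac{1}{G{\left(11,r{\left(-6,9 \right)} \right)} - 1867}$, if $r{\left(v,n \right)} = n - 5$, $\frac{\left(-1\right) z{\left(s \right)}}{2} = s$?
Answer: $- \frac{8}{14937} \approx -0.00053558$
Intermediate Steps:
$z{\left(s \right)} = - 2 s$
$r{\left(v,n \right)} = -5 + n$
$G{\left(Z,j \right)} = - \frac{1}{2 j}$ ($G{\left(Z,j \right)} = \frac{1}{0 - 2 j} = \frac{1}{\left(-2\right) j} = - \frac{1}{2 j}$)
$\frac{1}{G{\left(11,r{\left(-6,9 \right)} \right)} - 1867} = \frac{1}{- \frac{1}{2 \left(-5 + 9\right)} - 1867} = \frac{1}{- \frac{1}{2 \cdot 4} - 1867} = \frac{1}{\left(- \frac{1}{2}\right) \frac{1}{4} - 1867} = \frac{1}{- \frac{1}{8} - 1867} = \frac{1}{- \frac{14937}{8}} = - \frac{8}{14937}$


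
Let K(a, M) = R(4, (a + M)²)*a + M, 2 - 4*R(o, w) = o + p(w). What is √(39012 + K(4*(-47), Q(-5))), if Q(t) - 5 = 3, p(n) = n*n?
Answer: 3*√5482084346 ≈ 2.2212e+5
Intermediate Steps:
p(n) = n²
Q(t) = 8 (Q(t) = 5 + 3 = 8)
R(o, w) = ½ - o/4 - w²/4 (R(o, w) = ½ - (o + w²)/4 = ½ + (-o/4 - w²/4) = ½ - o/4 - w²/4)
K(a, M) = M + a*(-½ - (M + a)⁴/4) (K(a, M) = (½ - ¼*4 - (a + M)⁴/4)*a + M = (½ - 1 - (M + a)⁴/4)*a + M = (-½ - (M + a)⁴/4)*a + M = a*(-½ - (M + a)⁴/4) + M = M + a*(-½ - (M + a)⁴/4))
√(39012 + K(4*(-47), Q(-5))) = √(39012 + (8 - 4*(-47)*(2 + (8 + 4*(-47))⁴)/4)) = √(39012 + (8 - ¼*(-188)*(2 + (8 - 188)⁴))) = √(39012 + (8 - ¼*(-188)*(2 + (-180)⁴))) = √(39012 + (8 - ¼*(-188)*(2 + 1049760000))) = √(39012 + (8 - ¼*(-188)*1049760002)) = √(39012 + (8 + 49338720094)) = √(39012 + 49338720102) = √49338759114 = 3*√5482084346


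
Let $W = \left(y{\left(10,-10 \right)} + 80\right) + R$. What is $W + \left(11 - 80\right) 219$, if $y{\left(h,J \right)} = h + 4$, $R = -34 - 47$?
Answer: $-15098$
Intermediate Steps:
$R = -81$
$y{\left(h,J \right)} = 4 + h$
$W = 13$ ($W = \left(\left(4 + 10\right) + 80\right) - 81 = \left(14 + 80\right) - 81 = 94 - 81 = 13$)
$W + \left(11 - 80\right) 219 = 13 + \left(11 - 80\right) 219 = 13 - 15111 = -15098$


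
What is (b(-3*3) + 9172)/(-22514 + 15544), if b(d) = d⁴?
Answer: -15733/6970 ≈ -2.2572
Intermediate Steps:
(b(-3*3) + 9172)/(-22514 + 15544) = ((-3*3)⁴ + 9172)/(-22514 + 15544) = ((-9)⁴ + 9172)/(-6970) = (6561 + 9172)*(-1/6970) = 15733*(-1/6970) = -15733/6970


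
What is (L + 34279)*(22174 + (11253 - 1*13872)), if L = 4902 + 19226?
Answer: 1142148885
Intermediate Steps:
L = 24128
(L + 34279)*(22174 + (11253 - 1*13872)) = (24128 + 34279)*(22174 + (11253 - 1*13872)) = 58407*(22174 + (11253 - 13872)) = 58407*(22174 - 2619) = 58407*19555 = 1142148885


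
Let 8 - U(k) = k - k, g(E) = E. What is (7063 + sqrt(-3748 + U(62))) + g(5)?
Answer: 7068 + 2*I*sqrt(935) ≈ 7068.0 + 61.156*I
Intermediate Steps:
U(k) = 8 (U(k) = 8 - (k - k) = 8 - 1*0 = 8 + 0 = 8)
(7063 + sqrt(-3748 + U(62))) + g(5) = (7063 + sqrt(-3748 + 8)) + 5 = (7063 + sqrt(-3740)) + 5 = (7063 + 2*I*sqrt(935)) + 5 = 7068 + 2*I*sqrt(935)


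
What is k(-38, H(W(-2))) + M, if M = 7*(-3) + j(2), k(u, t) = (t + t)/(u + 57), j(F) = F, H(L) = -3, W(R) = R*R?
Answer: -367/19 ≈ -19.316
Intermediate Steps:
W(R) = R**2
k(u, t) = 2*t/(57 + u) (k(u, t) = (2*t)/(57 + u) = 2*t/(57 + u))
M = -19 (M = 7*(-3) + 2 = -21 + 2 = -19)
k(-38, H(W(-2))) + M = 2*(-3)/(57 - 38) - 19 = 2*(-3)/19 - 19 = 2*(-3)*(1/19) - 19 = -6/19 - 19 = -367/19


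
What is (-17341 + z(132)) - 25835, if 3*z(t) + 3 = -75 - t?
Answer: -43246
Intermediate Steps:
z(t) = -26 - t/3 (z(t) = -1 + (-75 - t)/3 = -1 + (-25 - t/3) = -26 - t/3)
(-17341 + z(132)) - 25835 = (-17341 + (-26 - 1/3*132)) - 25835 = (-17341 + (-26 - 44)) - 25835 = (-17341 - 70) - 25835 = -17411 - 25835 = -43246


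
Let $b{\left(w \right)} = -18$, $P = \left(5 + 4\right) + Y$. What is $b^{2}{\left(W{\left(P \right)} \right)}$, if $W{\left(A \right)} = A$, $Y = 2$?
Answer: $324$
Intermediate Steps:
$P = 11$ ($P = \left(5 + 4\right) + 2 = 9 + 2 = 11$)
$b^{2}{\left(W{\left(P \right)} \right)} = \left(-18\right)^{2} = 324$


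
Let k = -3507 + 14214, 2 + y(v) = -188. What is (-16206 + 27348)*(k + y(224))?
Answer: 117180414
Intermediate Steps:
y(v) = -190 (y(v) = -2 - 188 = -190)
k = 10707
(-16206 + 27348)*(k + y(224)) = (-16206 + 27348)*(10707 - 190) = 11142*10517 = 117180414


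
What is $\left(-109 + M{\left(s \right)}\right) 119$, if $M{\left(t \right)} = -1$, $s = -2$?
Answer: $-13090$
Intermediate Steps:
$\left(-109 + M{\left(s \right)}\right) 119 = \left(-109 - 1\right) 119 = \left(-110\right) 119 = -13090$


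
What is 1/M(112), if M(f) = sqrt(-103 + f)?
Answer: 1/3 ≈ 0.33333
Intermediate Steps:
1/M(112) = 1/(sqrt(-103 + 112)) = 1/(sqrt(9)) = 1/3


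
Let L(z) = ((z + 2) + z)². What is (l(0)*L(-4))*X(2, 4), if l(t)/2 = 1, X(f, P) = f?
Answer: 144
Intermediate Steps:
l(t) = 2 (l(t) = 2*1 = 2)
L(z) = (2 + 2*z)² (L(z) = ((2 + z) + z)² = (2 + 2*z)²)
(l(0)*L(-4))*X(2, 4) = (2*(4*(1 - 4)²))*2 = (2*(4*(-3)²))*2 = (2*(4*9))*2 = (2*36)*2 = 72*2 = 144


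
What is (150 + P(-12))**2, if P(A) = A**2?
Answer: 86436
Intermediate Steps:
(150 + P(-12))**2 = (150 + (-12)**2)**2 = (150 + 144)**2 = 294**2 = 86436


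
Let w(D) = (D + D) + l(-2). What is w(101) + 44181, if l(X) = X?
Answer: 44381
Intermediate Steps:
w(D) = -2 + 2*D (w(D) = (D + D) - 2 = 2*D - 2 = -2 + 2*D)
w(101) + 44181 = (-2 + 2*101) + 44181 = (-2 + 202) + 44181 = 200 + 44181 = 44381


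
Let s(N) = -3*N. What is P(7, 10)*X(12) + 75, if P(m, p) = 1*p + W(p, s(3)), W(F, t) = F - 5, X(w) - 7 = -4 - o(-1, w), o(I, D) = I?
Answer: 135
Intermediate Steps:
X(w) = 4 (X(w) = 7 + (-4 - 1*(-1)) = 7 + (-4 + 1) = 7 - 3 = 4)
W(F, t) = -5 + F
P(m, p) = -5 + 2*p (P(m, p) = 1*p + (-5 + p) = p + (-5 + p) = -5 + 2*p)
P(7, 10)*X(12) + 75 = (-5 + 2*10)*4 + 75 = (-5 + 20)*4 + 75 = 15*4 + 75 = 60 + 75 = 135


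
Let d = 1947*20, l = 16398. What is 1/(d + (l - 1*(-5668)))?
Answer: 1/61006 ≈ 1.6392e-5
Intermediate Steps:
d = 38940
1/(d + (l - 1*(-5668))) = 1/(38940 + (16398 - 1*(-5668))) = 1/(38940 + (16398 + 5668)) = 1/(38940 + 22066) = 1/61006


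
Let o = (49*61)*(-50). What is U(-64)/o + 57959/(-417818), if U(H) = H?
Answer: -4317616099/31221450050 ≈ -0.13829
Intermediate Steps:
o = -149450 (o = 2989*(-50) = -149450)
U(-64)/o + 57959/(-417818) = -64/(-149450) + 57959/(-417818) = -64*(-1/149450) + 57959*(-1/417818) = 32/74725 - 57959/417818 = -4317616099/31221450050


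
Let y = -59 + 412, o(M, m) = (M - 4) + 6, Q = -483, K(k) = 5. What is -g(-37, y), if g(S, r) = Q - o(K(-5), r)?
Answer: 490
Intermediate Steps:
o(M, m) = 2 + M (o(M, m) = (-4 + M) + 6 = 2 + M)
y = 353
g(S, r) = -490 (g(S, r) = -483 - (2 + 5) = -483 - 1*7 = -483 - 7 = -490)
-g(-37, y) = -1*(-490) = 490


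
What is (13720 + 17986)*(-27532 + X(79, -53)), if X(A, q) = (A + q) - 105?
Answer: -875434366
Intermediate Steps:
X(A, q) = -105 + A + q
(13720 + 17986)*(-27532 + X(79, -53)) = (13720 + 17986)*(-27532 + (-105 + 79 - 53)) = 31706*(-27532 - 79) = 31706*(-27611) = -875434366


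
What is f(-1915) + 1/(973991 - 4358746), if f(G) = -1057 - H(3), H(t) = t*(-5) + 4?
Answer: -3540453731/3384755 ≈ -1046.0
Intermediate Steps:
H(t) = 4 - 5*t (H(t) = -5*t + 4 = 4 - 5*t)
f(G) = -1046 (f(G) = -1057 - (4 - 5*3) = -1057 - (4 - 15) = -1057 - 1*(-11) = -1057 + 11 = -1046)
f(-1915) + 1/(973991 - 4358746) = -1046 + 1/(973991 - 4358746) = -1046 + 1/(-3384755) = -1046 - 1/3384755 = -3540453731/3384755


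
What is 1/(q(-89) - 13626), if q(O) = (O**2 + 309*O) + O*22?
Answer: -1/35164 ≈ -2.8438e-5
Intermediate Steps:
q(O) = O**2 + 331*O (q(O) = (O**2 + 309*O) + 22*O = O**2 + 331*O)
1/(q(-89) - 13626) = 1/(-89*(331 - 89) - 13626) = 1/(-89*242 - 13626) = 1/(-21538 - 13626) = 1/(-35164) = -1/35164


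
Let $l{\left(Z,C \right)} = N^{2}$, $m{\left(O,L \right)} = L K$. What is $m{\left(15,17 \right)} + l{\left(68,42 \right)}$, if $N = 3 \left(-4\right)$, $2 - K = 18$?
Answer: $-128$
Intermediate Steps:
$K = -16$ ($K = 2 - 18 = -16$)
$m{\left(O,L \right)} = - 16 L$ ($m{\left(O,L \right)} = L \left(-16\right) = - 16 L$)
$N = -12$
$l{\left(Z,C \right)} = 144$ ($l{\left(Z,C \right)} = \left(-12\right)^{2} = 144$)
$m{\left(15,17 \right)} + l{\left(68,42 \right)} = \left(-16\right) 17 + 144 = -272 + 144 = -128$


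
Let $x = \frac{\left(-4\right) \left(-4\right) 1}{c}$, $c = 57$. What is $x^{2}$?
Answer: $\frac{256}{3249} \approx 0.078794$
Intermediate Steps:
$x = \frac{16}{57}$ ($x = \frac{\left(-4\right) \left(-4\right) 1}{57} = 16 \cdot 1 \cdot \frac{1}{57} = 16 \cdot \frac{1}{57} = \frac{16}{57} \approx 0.2807$)
$x^{2} = \left(\frac{16}{57}\right)^{2} = \frac{256}{3249}$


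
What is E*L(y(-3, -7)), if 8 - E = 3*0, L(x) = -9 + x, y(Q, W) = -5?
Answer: -112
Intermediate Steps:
E = 8 (E = 8 - 3*0 = 8 - 1*0 = 8 + 0 = 8)
E*L(y(-3, -7)) = 8*(-9 - 5) = 8*(-14) = -112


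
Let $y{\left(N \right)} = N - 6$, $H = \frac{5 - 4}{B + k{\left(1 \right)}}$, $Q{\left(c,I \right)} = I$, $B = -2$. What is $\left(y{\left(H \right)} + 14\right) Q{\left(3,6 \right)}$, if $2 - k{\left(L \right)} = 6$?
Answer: $47$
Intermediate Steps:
$k{\left(L \right)} = -4$ ($k{\left(L \right)} = 2 - 6 = -4$)
$H = - \frac{1}{6}$ ($H = \frac{5 - 4}{-2 - 4} = 1 \frac{1}{-6} = 1 \left(- \frac{1}{6}\right) = - \frac{1}{6} \approx -0.16667$)
$y{\left(N \right)} = -6 + N$ ($y{\left(N \right)} = N - 6 = -6 + N$)
$\left(y{\left(H \right)} + 14\right) Q{\left(3,6 \right)} = \left(\left(-6 - \frac{1}{6}\right) + 14\right) 6 = \left(- \frac{37}{6} + 14\right) 6 = \frac{47}{6} \cdot 6 = 47$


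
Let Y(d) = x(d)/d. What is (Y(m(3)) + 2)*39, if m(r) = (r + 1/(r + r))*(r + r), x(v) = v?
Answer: 117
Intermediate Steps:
m(r) = 2*r*(r + 1/(2*r)) (m(r) = (r + 1/(2*r))*(2*r) = 2*r*(r + 1/(2*r)))
Y(d) = 1 (Y(d) = d/d = 1)
(Y(m(3)) + 2)*39 = (1 + 2)*39 = 3*39 = 117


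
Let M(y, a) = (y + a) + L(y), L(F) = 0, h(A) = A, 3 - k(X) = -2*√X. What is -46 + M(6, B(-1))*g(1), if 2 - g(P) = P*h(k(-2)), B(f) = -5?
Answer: -47 - 2*I*√2 ≈ -47.0 - 2.8284*I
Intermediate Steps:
k(X) = 3 + 2*√X (k(X) = 3 - (-2)*√X = 3 + 2*√X)
g(P) = 2 - P*(3 + 2*I*√2) (g(P) = 2 - P*(3 + 2*√(-2)) = 2 - P*(3 + 2*(I*√2)) = 2 - P*(3 + 2*I*√2))
M(y, a) = a + y (M(y, a) = (y + a) + 0 = (a + y) + 0 = a + y)
-46 + M(6, B(-1))*g(1) = -46 + (-5 + 6)*(2 - 1*1*(3 + 2*I*√2)) = -46 + 1*(2 + (-3 - 2*I*√2)) = -46 + 1*(-1 - 2*I*√2) = -46 + (-1 - 2*I*√2) = -47 - 2*I*√2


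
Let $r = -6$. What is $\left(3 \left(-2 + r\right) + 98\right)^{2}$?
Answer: $5476$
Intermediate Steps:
$\left(3 \left(-2 + r\right) + 98\right)^{2} = \left(3 \left(-2 - 6\right) + 98\right)^{2} = \left(3 \left(-8\right) + 98\right)^{2} = \left(-24 + 98\right)^{2} = 74^{2} = 5476$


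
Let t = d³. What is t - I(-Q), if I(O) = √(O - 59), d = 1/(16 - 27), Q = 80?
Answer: -1/1331 - I*√139 ≈ -0.00075131 - 11.79*I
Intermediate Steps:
d = -1/11 (d = 1/(-11) = -1/11 ≈ -0.090909)
I(O) = √(-59 + O)
t = -1/1331 (t = (-1/11)³ = -1/1331 ≈ -0.00075131)
t - I(-Q) = -1/1331 - √(-59 - 1*80) = -1/1331 - √(-59 - 80) = -1/1331 - √(-139) = -1/1331 - I*√139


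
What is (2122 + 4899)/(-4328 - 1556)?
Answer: -7021/5884 ≈ -1.1932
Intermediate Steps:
(2122 + 4899)/(-4328 - 1556) = 7021/(-5884) = 7021*(-1/5884) = -7021/5884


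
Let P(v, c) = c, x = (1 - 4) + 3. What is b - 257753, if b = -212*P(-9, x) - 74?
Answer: -257827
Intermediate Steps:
x = 0 (x = -3 + 3 = 0)
b = -74 (b = -212*0 - 74 = 0 - 74 = -74)
b - 257753 = -74 - 257753 = -257827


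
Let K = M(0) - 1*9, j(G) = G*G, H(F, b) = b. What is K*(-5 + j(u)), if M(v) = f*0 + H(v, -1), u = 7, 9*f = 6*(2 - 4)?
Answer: -440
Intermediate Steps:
f = -4/3 (f = (6*(2 - 4))/9 = (6*(-2))/9 = (⅑)*(-12) = -4/3 ≈ -1.3333)
j(G) = G²
M(v) = -1 (M(v) = -4/3*0 - 1 = 0 - 1 = -1)
K = -10 (K = -1 - 1*9 = -1 - 9 = -10)
K*(-5 + j(u)) = -10*(-5 + 7²) = -10*(-5 + 49) = -10*44 = -440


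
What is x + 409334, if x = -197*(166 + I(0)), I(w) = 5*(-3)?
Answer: 379587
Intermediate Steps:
I(w) = -15
x = -29747 (x = -197*(166 - 15) = -197*151 = -29747)
x + 409334 = -29747 + 409334 = 379587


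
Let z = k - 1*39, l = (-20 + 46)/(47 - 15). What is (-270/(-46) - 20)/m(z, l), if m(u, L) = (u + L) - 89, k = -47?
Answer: 5200/64101 ≈ 0.081122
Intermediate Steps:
l = 13/16 (l = 26/32 = 26*(1/32) = 13/16 ≈ 0.81250)
z = -86 (z = -47 - 1*39 = -47 - 39 = -86)
m(u, L) = -89 + L + u (m(u, L) = (L + u) - 89 = -89 + L + u)
(-270/(-46) - 20)/m(z, l) = (-270/(-46) - 20)/(-89 + 13/16 - 86) = (-270*(-1)/46 - 20)/(-2787/16) = (-15*(-9/23) - 20)*(-16/2787) = (135/23 - 20)*(-16/2787) = -325/23*(-16/2787) = 5200/64101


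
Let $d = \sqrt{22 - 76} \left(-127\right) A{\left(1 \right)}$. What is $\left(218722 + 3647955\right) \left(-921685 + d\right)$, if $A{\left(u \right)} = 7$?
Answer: $-3563858190745 - 10312427559 i \sqrt{6} \approx -3.5639 \cdot 10^{12} - 2.526 \cdot 10^{10} i$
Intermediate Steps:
$d = - 2667 i \sqrt{6}$ ($d = \sqrt{22 - 76} \left(-127\right) 7 = \sqrt{-54} \left(-127\right) 7 = 3 i \sqrt{6} \left(-127\right) 7 = - 381 i \sqrt{6} \cdot 7 = - 2667 i \sqrt{6} \approx - 6532.8 i$)
$\left(218722 + 3647955\right) \left(-921685 + d\right) = \left(218722 + 3647955\right) \left(-921685 - 2667 i \sqrt{6}\right) = 3866677 \left(-921685 - 2667 i \sqrt{6}\right) = -3563858190745 - 10312427559 i \sqrt{6}$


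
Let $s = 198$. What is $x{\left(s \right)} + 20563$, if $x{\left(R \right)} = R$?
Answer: $20761$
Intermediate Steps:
$x{\left(s \right)} + 20563 = 198 + 20563 = 20761$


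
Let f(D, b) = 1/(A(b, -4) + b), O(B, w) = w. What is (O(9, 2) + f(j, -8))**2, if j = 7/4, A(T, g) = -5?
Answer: 625/169 ≈ 3.6982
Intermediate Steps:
j = 7/4 (j = 7*(1/4) = 7/4 ≈ 1.7500)
f(D, b) = 1/(-5 + b)
(O(9, 2) + f(j, -8))**2 = (2 + 1/(-5 - 8))**2 = (2 + 1/(-13))**2 = (2 - 1/13)**2 = (25/13)**2 = 625/169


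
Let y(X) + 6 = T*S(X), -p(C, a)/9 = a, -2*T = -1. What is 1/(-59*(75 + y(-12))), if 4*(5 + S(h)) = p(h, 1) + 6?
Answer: -8/31211 ≈ -0.00025632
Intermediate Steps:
T = 1/2 (T = -1/2*(-1) = 1/2 ≈ 0.50000)
p(C, a) = -9*a
S(h) = -23/4 (S(h) = -5 + (-9*1 + 6)/4 = -5 + (-9 + 6)/4 = -5 + (1/4)*(-3) = -5 - 3/4 = -23/4)
y(X) = -71/8 (y(X) = -6 + (1/2)*(-23/4) = -6 - 23/8 = -71/8)
1/(-59*(75 + y(-12))) = 1/(-59*(75 - 71/8)) = 1/(-59*529/8) = 1/(-31211/8) = -8/31211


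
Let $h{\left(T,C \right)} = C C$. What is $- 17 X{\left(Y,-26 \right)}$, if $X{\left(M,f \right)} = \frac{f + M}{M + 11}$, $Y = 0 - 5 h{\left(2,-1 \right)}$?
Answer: $\frac{527}{6} \approx 87.833$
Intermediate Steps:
$h{\left(T,C \right)} = C^{2}$
$Y = -5$ ($Y = 0 - 5 \left(-1\right)^{2} = 0 - 5 = -5$)
$X{\left(M,f \right)} = \frac{M + f}{11 + M}$
$- 17 X{\left(Y,-26 \right)} = - 17 \frac{-5 - 26}{11 - 5} = - 17 \cdot \frac{1}{6} \left(-31\right) = \left(-17\right) \left(- \frac{31}{6}\right) = \frac{527}{6}$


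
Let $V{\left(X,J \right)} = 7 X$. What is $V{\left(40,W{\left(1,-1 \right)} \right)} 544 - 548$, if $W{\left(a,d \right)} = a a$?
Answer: $151772$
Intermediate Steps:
$W{\left(a,d \right)} = a^{2}$
$V{\left(40,W{\left(1,-1 \right)} \right)} 544 - 548 = 7 \cdot 40 \cdot 544 - 548 = 280 \cdot 544 - 548 = 152320 - 548 = 151772$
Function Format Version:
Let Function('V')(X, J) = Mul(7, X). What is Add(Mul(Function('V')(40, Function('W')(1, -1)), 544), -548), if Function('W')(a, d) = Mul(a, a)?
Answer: 151772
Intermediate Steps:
Function('W')(a, d) = Pow(a, 2)
Add(Mul(Function('V')(40, Function('W')(1, -1)), 544), -548) = Add(Mul(Mul(7, 40), 544), -548) = Add(Mul(280, 544), -548) = Add(152320, -548) = 151772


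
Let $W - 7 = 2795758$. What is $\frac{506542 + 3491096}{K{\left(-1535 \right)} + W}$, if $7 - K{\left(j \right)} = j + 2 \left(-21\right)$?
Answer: $\frac{3997638}{2797349} \approx 1.4291$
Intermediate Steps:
$K{\left(j \right)} = 49 - j$ ($K{\left(j \right)} = 7 - \left(j + 2 \left(-21\right)\right) = 7 - \left(j - 42\right) = 7 - \left(-42 + j\right) = 49 - j$)
$W = 2795765$ ($W = 7 + 2795758 = 2795765$)
$\frac{506542 + 3491096}{K{\left(-1535 \right)} + W} = \frac{506542 + 3491096}{\left(49 - -1535\right) + 2795765} = \frac{3997638}{\left(49 + 1535\right) + 2795765} = \frac{3997638}{1584 + 2795765} = \frac{3997638}{2797349}$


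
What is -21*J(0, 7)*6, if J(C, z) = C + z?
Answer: -882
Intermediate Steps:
-21*J(0, 7)*6 = -21*(0 + 7)*6 = -21*7*6 = -147*6 = -882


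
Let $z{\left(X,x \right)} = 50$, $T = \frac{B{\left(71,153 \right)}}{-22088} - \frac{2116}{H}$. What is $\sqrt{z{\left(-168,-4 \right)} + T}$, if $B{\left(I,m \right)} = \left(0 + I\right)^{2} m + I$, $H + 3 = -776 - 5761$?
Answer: $\frac{\sqrt{313869744234915}}{4514235} \approx 3.9246$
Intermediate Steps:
$H = -6540$ ($H = -3 - 6537 = -6540$)
$B{\left(I,m \right)} = I + m I^{2}$ ($B{\left(I,m \right)} = I^{2} m + I = m I^{2} + I = I + m I^{2}$)
$T = - \frac{156182861}{4514235}$ ($T = \frac{71 \left(1 + 71 \cdot 153\right)}{-22088} - \frac{2116}{-6540} = 71 \left(1 + 10863\right) \left(- \frac{1}{22088}\right) - - \frac{529}{1635} = 71 \cdot 10864 \left(- \frac{1}{22088}\right) + \frac{529}{1635} = 771344 \left(- \frac{1}{22088}\right) + \frac{529}{1635} = - \frac{96418}{2761} + \frac{529}{1635} = - \frac{156182861}{4514235} \approx -34.598$)
$\sqrt{z{\left(-168,-4 \right)} + T} = \sqrt{50 - \frac{156182861}{4514235}} = \sqrt{\frac{69528889}{4514235}} = \frac{\sqrt{313869744234915}}{4514235}$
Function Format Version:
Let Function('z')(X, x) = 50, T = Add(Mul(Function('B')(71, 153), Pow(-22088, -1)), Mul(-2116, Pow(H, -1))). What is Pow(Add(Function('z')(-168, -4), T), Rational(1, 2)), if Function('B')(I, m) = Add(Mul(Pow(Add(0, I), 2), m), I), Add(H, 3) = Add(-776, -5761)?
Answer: Mul(Rational(1, 4514235), Pow(313869744234915, Rational(1, 2))) ≈ 3.9246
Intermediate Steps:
H = -6540 (H = Add(-3, Add(-776, -5761)) = Add(-3, -6537) = -6540)
Function('B')(I, m) = Add(I, Mul(m, Pow(I, 2))) (Function('B')(I, m) = Add(Mul(Pow(I, 2), m), I) = Add(Mul(m, Pow(I, 2)), I) = Add(I, Mul(m, Pow(I, 2))))
T = Rational(-156182861, 4514235) (T = Add(Mul(Mul(71, Add(1, Mul(71, 153))), Pow(-22088, -1)), Mul(-2116, Pow(-6540, -1))) = Add(Mul(Mul(71, Add(1, 10863)), Rational(-1, 22088)), Mul(-2116, Rational(-1, 6540))) = Add(Mul(Mul(71, 10864), Rational(-1, 22088)), Rational(529, 1635)) = Add(Mul(771344, Rational(-1, 22088)), Rational(529, 1635)) = Add(Rational(-96418, 2761), Rational(529, 1635)) = Rational(-156182861, 4514235) ≈ -34.598)
Pow(Add(Function('z')(-168, -4), T), Rational(1, 2)) = Pow(Add(50, Rational(-156182861, 4514235)), Rational(1, 2)) = Pow(Rational(69528889, 4514235), Rational(1, 2)) = Mul(Rational(1, 4514235), Pow(313869744234915, Rational(1, 2)))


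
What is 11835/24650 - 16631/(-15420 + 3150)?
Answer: 5551696/3024555 ≈ 1.8355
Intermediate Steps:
11835/24650 - 16631/(-15420 + 3150) = 11835*(1/24650) - 16631/(-12270) = 2367/4930 - 16631*(-1/12270) = 2367/4930 + 16631/12270 = 5551696/3024555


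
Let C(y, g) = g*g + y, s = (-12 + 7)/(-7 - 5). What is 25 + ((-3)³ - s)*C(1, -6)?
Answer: -11873/12 ≈ -989.42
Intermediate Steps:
s = 5/12 (s = -5/(-12) = -5*(-1/12) = 5/12 ≈ 0.41667)
C(y, g) = y + g² (C(y, g) = g² + y = y + g²)
25 + ((-3)³ - s)*C(1, -6) = 25 + ((-3)³ - 1*5/12)*(1 + (-6)²) = 25 + (-27 - 5/12)*(1 + 36) = 25 - 329/12*37 = 25 - 12173/12 = -11873/12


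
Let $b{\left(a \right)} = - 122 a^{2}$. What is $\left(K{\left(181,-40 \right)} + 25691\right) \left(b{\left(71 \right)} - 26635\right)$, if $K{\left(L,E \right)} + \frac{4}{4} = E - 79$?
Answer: $-16407299727$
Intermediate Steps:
$K{\left(L,E \right)} = -80 + E$ ($K{\left(L,E \right)} = -1 + \left(E - 79\right) = -1 + \left(-79 + E\right) = -80 + E$)
$\left(K{\left(181,-40 \right)} + 25691\right) \left(b{\left(71 \right)} - 26635\right) = \left(\left(-80 - 40\right) + 25691\right) \left(- 122 \cdot 71^{2} - 26635\right) = \left(-120 + 25691\right) \left(\left(-122\right) 5041 - 26635\right) = 25571 \left(-615002 - 26635\right) = 25571 \left(-641637\right) = -16407299727$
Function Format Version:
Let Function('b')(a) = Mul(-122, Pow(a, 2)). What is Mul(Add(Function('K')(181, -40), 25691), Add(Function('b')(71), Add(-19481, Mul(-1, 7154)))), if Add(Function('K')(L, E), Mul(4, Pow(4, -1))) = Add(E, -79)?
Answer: -16407299727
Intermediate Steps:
Function('K')(L, E) = Add(-80, E) (Function('K')(L, E) = Add(-1, Add(E, -79)) = Add(-1, Add(-79, E)) = Add(-80, E))
Mul(Add(Function('K')(181, -40), 25691), Add(Function('b')(71), Add(-19481, Mul(-1, 7154)))) = Mul(Add(Add(-80, -40), 25691), Add(Mul(-122, Pow(71, 2)), Add(-19481, Mul(-1, 7154)))) = Mul(Add(-120, 25691), Add(Mul(-122, 5041), Add(-19481, -7154))) = Mul(25571, Add(-615002, -26635)) = Mul(25571, -641637) = -16407299727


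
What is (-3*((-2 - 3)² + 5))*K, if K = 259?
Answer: -23310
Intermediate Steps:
(-3*((-2 - 3)² + 5))*K = -3*((-2 - 3)² + 5)*259 = -3*((-5)² + 5)*259 = -3*(25 + 5)*259 = -3*30*259 = -90*259 = -23310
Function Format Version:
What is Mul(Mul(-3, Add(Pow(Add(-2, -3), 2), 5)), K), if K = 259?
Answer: -23310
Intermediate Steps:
Mul(Mul(-3, Add(Pow(Add(-2, -3), 2), 5)), K) = Mul(Mul(-3, Add(Pow(Add(-2, -3), 2), 5)), 259) = Mul(Mul(-3, Add(Pow(-5, 2), 5)), 259) = Mul(Mul(-3, Add(25, 5)), 259) = Mul(Mul(-3, 30), 259) = Mul(-90, 259) = -23310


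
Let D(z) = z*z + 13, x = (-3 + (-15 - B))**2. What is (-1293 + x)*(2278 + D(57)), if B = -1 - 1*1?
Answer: -5744980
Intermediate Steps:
B = -2 (B = -1 - 1 = -2)
x = 256 (x = (-3 + (-15 - 1*(-2)))**2 = (-3 + (-15 + 2))**2 = (-3 - 13)**2 = (-16)**2 = 256)
D(z) = 13 + z**2 (D(z) = z**2 + 13 = 13 + z**2)
(-1293 + x)*(2278 + D(57)) = (-1293 + 256)*(2278 + (13 + 57**2)) = -1037*(2278 + (13 + 3249)) = -1037*(2278 + 3262) = -1037*5540 = -5744980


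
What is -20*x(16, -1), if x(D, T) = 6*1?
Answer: -120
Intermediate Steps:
x(D, T) = 6
-20*x(16, -1) = -20*6 = -120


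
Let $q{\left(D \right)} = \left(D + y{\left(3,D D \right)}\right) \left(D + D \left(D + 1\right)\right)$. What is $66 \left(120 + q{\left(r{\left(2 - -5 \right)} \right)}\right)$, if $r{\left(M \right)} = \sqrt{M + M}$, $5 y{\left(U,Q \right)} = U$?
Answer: $\frac{51612}{5} + \frac{5016 \sqrt{14}}{5} \approx 14076.0$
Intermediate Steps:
$y{\left(U,Q \right)} = \frac{U}{5}$
$r{\left(M \right)} = \sqrt{2} \sqrt{M}$ ($r{\left(M \right)} = \sqrt{2 M} = \sqrt{2} \sqrt{M}$)
$q{\left(D \right)} = \left(\frac{3}{5} + D\right) \left(D + D \left(1 + D\right)\right)$ ($q{\left(D \right)} = \left(D + \frac{1}{5} \cdot 3\right) \left(D + D \left(D + 1\right)\right) = \left(D + \frac{3}{5}\right) \left(D + D \left(1 + D\right)\right) = \left(\frac{3}{5} + D\right) \left(D + D \left(1 + D\right)\right)$)
$66 \left(120 + q{\left(r{\left(2 - -5 \right)} \right)}\right) = 66 \left(120 + \frac{\sqrt{2} \sqrt{2 - -5} \left(6 + 5 \left(\sqrt{2} \sqrt{2 - -5}\right)^{2} + 13 \sqrt{2} \sqrt{2 - -5}\right)}{5}\right) = 66 \left(120 + \frac{\sqrt{2} \sqrt{2 + 5} \left(6 + 5 \left(\sqrt{2} \sqrt{2 + 5}\right)^{2} + 13 \sqrt{2} \sqrt{2 + 5}\right)}{5}\right) = 66 \left(120 + \frac{\sqrt{2} \sqrt{7} \left(6 + 5 \left(\sqrt{2} \sqrt{7}\right)^{2} + 13 \sqrt{2} \sqrt{7}\right)}{5}\right) = 66 \left(120 + \frac{\sqrt{14} \left(6 + 5 \left(\sqrt{14}\right)^{2} + 13 \sqrt{14}\right)}{5}\right) = 66 \left(120 + \frac{\sqrt{14} \left(6 + 5 \cdot 14 + 13 \sqrt{14}\right)}{5}\right) = 66 \left(120 + \frac{\sqrt{14} \left(6 + 70 + 13 \sqrt{14}\right)}{5}\right) = 66 \left(120 + \frac{\sqrt{14} \left(76 + 13 \sqrt{14}\right)}{5}\right) = 7920 + \frac{66 \sqrt{14} \left(76 + 13 \sqrt{14}\right)}{5}$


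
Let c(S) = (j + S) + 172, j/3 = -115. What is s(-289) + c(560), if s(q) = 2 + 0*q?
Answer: 389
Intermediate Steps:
j = -345 (j = 3*(-115) = -345)
s(q) = 2 (s(q) = 2 + 0 = 2)
c(S) = -173 + S (c(S) = (-345 + S) + 172 = -173 + S)
s(-289) + c(560) = 2 + (-173 + 560) = 2 + 387 = 389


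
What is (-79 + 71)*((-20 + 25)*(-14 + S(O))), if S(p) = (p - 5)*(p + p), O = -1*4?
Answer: -2320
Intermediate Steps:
O = -4
S(p) = 2*p*(-5 + p) (S(p) = (-5 + p)*(2*p) = 2*p*(-5 + p))
(-79 + 71)*((-20 + 25)*(-14 + S(O))) = (-79 + 71)*((-20 + 25)*(-14 + 2*(-4)*(-5 - 4))) = -40*(-14 + 2*(-4)*(-9)) = -40*(-14 + 72) = -40*58 = -8*290 = -2320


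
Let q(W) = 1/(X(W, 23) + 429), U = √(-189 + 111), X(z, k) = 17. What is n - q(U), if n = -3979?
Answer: -1774635/446 ≈ -3979.0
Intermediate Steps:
U = I*√78 (U = √(-78) = I*√78 ≈ 8.8318*I)
q(W) = 1/446 (q(W) = 1/(17 + 429) = 1/446)
n - q(U) = -3979 - 1*1/446 = -3979 - 1/446 = -1774635/446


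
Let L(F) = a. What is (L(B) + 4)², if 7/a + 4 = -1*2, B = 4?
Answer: 289/36 ≈ 8.0278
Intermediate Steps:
a = -7/6 (a = 7/(-4 - 1*2) = 7/(-4 - 2) = 7/(-6) = 7*(-⅙) = -7/6 ≈ -1.1667)
L(F) = -7/6
(L(B) + 4)² = (-7/6 + 4)² = (17/6)² = 289/36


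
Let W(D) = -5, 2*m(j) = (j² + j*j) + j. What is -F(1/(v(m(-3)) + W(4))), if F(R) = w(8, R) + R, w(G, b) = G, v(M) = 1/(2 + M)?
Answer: -725/93 ≈ -7.7957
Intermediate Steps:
m(j) = j² + j/2 (m(j) = ((j² + j*j) + j)/2 = ((j² + j²) + j)/2 = (2*j² + j)/2 = (j + 2*j²)/2 = j² + j/2)
F(R) = 8 + R
-F(1/(v(m(-3)) + W(4))) = -(8 + 1/(1/(2 - 3*(½ - 3)) - 5)) = -(8 + 1/(1/(2 - 3*(-5/2)) - 5)) = -(8 + 1/(1/(2 + 15/2) - 5)) = -(8 + 1/(1/(19/2) - 5)) = -(8 + 1/(2/19 - 5)) = -(8 + 1/(-93/19)) = -(8 - 19/93) = -1*725/93 = -725/93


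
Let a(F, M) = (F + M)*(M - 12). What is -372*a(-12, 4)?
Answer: -23808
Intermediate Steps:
a(F, M) = (-12 + M)*(F + M) (a(F, M) = (F + M)*(-12 + M) = (-12 + M)*(F + M))
-372*a(-12, 4) = -372*(4**2 - 12*(-12) - 12*4 - 12*4) = -372*(16 + 144 - 48 - 48) = -372*64 = -23808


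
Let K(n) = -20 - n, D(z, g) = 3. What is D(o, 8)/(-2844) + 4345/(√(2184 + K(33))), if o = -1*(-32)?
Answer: -1/948 + 4345*√2131/2131 ≈ 94.122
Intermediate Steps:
o = 32
D(o, 8)/(-2844) + 4345/(√(2184 + K(33))) = 3/(-2844) + 4345/(√(2184 + (-20 - 1*33))) = 3*(-1/2844) + 4345/(√(2184 + (-20 - 33))) = -1/948 + 4345/(√(2184 - 53)) = -1/948 + 4345/(√2131) = -1/948 + 4345*(√2131/2131) = -1/948 + 4345*√2131/2131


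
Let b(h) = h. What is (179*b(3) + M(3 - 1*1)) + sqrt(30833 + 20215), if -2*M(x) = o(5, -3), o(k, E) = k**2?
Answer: 1049/2 + 6*sqrt(1418) ≈ 750.44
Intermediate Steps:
M(x) = -25/2 (M(x) = -1/2*5**2 = -1/2*25 = -25/2)
(179*b(3) + M(3 - 1*1)) + sqrt(30833 + 20215) = (179*3 - 25/2) + sqrt(30833 + 20215) = (537 - 25/2) + sqrt(51048) = 1049/2 + 6*sqrt(1418)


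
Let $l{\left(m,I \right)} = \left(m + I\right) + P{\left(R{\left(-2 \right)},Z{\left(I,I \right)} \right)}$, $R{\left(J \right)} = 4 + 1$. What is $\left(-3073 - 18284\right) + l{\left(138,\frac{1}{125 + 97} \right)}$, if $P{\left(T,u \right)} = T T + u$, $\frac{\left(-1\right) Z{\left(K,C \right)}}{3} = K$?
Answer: $- \frac{2352535}{111} \approx -21194.0$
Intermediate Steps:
$Z{\left(K,C \right)} = - 3 K$
$R{\left(J \right)} = 5$
$P{\left(T,u \right)} = u + T^{2}$ ($P{\left(T,u \right)} = T^{2} + u = u + T^{2}$)
$l{\left(m,I \right)} = 25 + m - 2 I$ ($l{\left(m,I \right)} = \left(m + I\right) - \left(-25 + 3 I\right) = \left(I + m\right) - \left(-25 + 3 I\right) = 25 + m - 2 I$)
$\left(-3073 - 18284\right) + l{\left(138,\frac{1}{125 + 97} \right)} = \left(-3073 - 18284\right) + \left(25 + 138 - \frac{2}{125 + 97}\right) = -21357 + \left(25 + 138 - \frac{2}{222}\right) = -21357 + \left(25 + 138 - \frac{1}{111}\right) = -21357 + \frac{18092}{111} = - \frac{2352535}{111}$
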